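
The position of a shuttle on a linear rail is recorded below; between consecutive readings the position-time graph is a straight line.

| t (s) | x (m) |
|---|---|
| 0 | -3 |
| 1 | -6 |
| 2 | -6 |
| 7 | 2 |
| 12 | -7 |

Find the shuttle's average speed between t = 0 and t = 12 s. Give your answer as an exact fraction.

Average speed = (total path length)/(elapsed time); on a piecewise-linear x-t graph the path length is Σ|Δx|.
0–1 s: |Δx| = |-6 − -3| = 3 m
1–2 s: |Δx| = |-6 − -6| = 0 m
2–7 s: |Δx| = |2 − -6| = 8 m
7–12 s: |Δx| = |-7 − 2| = 9 m
Total path = 20 m; average speed = 20/12 = 5/3 m/s.

5/3 m/s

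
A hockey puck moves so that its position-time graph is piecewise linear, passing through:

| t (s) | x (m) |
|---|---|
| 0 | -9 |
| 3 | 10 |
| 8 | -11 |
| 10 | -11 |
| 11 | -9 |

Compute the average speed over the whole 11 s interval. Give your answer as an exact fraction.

Average speed = (total path length)/(elapsed time); on a piecewise-linear x-t graph the path length is Σ|Δx|.
0–3 s: |Δx| = |10 − -9| = 19 m
3–8 s: |Δx| = |-11 − 10| = 21 m
8–10 s: |Δx| = |-11 − -11| = 0 m
10–11 s: |Δx| = |-9 − -11| = 2 m
Total path = 42 m; average speed = 42/11 = 42/11 m/s.

42/11 m/s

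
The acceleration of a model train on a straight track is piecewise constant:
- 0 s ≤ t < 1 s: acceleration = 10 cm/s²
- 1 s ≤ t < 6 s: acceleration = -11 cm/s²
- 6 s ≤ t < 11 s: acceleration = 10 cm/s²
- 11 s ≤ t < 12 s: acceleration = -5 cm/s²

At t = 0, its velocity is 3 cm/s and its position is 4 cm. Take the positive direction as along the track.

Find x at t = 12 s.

On each constant-a segment, Δv = aΔt and Δx = v₀Δt + ½aΔt²; chain segment to segment.
0–1 s: v starts 3 cm/s; Δx = 3·1 + ½·10·1² = 8 cm; v ends 13 cm/s.
1–6 s: v starts 13 cm/s; Δx = 13·5 + ½·-11·5² = -72.5 cm; v ends -42 cm/s.
6–11 s: v starts -42 cm/s; Δx = -42·5 + ½·10·5² = -85 cm; v ends 8 cm/s.
11–12 s: v starts 8 cm/s; Δx = 8·1 + ½·-5·1² = 5.5 cm; v ends 3 cm/s.
x(12) = 4 + Σ Δx = -140 cm.

-140 cm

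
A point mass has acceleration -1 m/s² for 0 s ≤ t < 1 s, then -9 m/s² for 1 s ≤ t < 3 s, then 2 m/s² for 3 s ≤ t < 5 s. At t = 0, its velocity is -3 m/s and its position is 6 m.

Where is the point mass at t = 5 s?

On each constant-a segment, Δv = aΔt and Δx = v₀Δt + ½aΔt²; chain segment to segment.
0–1 s: v starts -3 m/s; Δx = -3·1 + ½·-1·1² = -3.5 m; v ends -4 m/s.
1–3 s: v starts -4 m/s; Δx = -4·2 + ½·-9·2² = -26 m; v ends -22 m/s.
3–5 s: v starts -22 m/s; Δx = -22·2 + ½·2·2² = -40 m; v ends -18 m/s.
x(5) = 6 + Σ Δx = -63.5 m.

-63.5 m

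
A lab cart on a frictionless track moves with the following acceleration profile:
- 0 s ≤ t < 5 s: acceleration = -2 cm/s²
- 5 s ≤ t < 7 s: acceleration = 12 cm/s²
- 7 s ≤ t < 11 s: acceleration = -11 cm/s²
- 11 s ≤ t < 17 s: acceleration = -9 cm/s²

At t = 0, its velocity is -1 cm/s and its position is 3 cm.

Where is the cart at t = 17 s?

-409 cm

On each constant-a segment, Δv = aΔt and Δx = v₀Δt + ½aΔt²; chain segment to segment.
0–5 s: v starts -1 cm/s; Δx = -1·5 + ½·-2·5² = -30 cm; v ends -11 cm/s.
5–7 s: v starts -11 cm/s; Δx = -11·2 + ½·12·2² = 2 cm; v ends 13 cm/s.
7–11 s: v starts 13 cm/s; Δx = 13·4 + ½·-11·4² = -36 cm; v ends -31 cm/s.
11–17 s: v starts -31 cm/s; Δx = -31·6 + ½·-9·6² = -348 cm; v ends -85 cm/s.
x(17) = 3 + Σ Δx = -409 cm.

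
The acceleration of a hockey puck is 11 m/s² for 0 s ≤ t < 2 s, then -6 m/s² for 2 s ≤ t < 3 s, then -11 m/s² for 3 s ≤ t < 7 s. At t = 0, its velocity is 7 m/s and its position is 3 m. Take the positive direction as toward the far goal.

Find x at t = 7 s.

On each constant-a segment, Δv = aΔt and Δx = v₀Δt + ½aΔt²; chain segment to segment.
0–2 s: v starts 7 m/s; Δx = 7·2 + ½·11·2² = 36 m; v ends 29 m/s.
2–3 s: v starts 29 m/s; Δx = 29·1 + ½·-6·1² = 26 m; v ends 23 m/s.
3–7 s: v starts 23 m/s; Δx = 23·4 + ½·-11·4² = 4 m; v ends -21 m/s.
x(7) = 3 + Σ Δx = 69 m.

69 m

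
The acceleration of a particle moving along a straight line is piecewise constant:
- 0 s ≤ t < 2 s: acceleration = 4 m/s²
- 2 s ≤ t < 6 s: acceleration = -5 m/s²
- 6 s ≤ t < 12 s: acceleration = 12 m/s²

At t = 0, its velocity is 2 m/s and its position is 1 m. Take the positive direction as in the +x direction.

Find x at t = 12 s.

On each constant-a segment, Δv = aΔt and Δx = v₀Δt + ½aΔt²; chain segment to segment.
0–2 s: v starts 2 m/s; Δx = 2·2 + ½·4·2² = 12 m; v ends 10 m/s.
2–6 s: v starts 10 m/s; Δx = 10·4 + ½·-5·4² = 0 m; v ends -10 m/s.
6–12 s: v starts -10 m/s; Δx = -10·6 + ½·12·6² = 156 m; v ends 62 m/s.
x(12) = 1 + Σ Δx = 169 m.

169 m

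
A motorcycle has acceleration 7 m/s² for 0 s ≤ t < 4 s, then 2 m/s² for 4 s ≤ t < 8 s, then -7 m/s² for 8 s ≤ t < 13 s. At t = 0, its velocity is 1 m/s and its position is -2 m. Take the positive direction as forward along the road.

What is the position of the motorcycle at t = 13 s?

On each constant-a segment, Δv = aΔt and Δx = v₀Δt + ½aΔt²; chain segment to segment.
0–4 s: v starts 1 m/s; Δx = 1·4 + ½·7·4² = 60 m; v ends 29 m/s.
4–8 s: v starts 29 m/s; Δx = 29·4 + ½·2·4² = 132 m; v ends 37 m/s.
8–13 s: v starts 37 m/s; Δx = 37·5 + ½·-7·5² = 97.5 m; v ends 2 m/s.
x(13) = -2 + Σ Δx = 287.5 m.

287.5 m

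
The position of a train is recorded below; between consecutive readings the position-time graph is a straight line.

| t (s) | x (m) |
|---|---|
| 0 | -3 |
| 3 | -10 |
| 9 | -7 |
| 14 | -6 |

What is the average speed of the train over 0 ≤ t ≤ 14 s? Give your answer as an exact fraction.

11/14 m/s

Average speed = (total path length)/(elapsed time); on a piecewise-linear x-t graph the path length is Σ|Δx|.
0–3 s: |Δx| = |-10 − -3| = 7 m
3–9 s: |Δx| = |-7 − -10| = 3 m
9–14 s: |Δx| = |-6 − -7| = 1 m
Total path = 11 m; average speed = 11/14 = 11/14 m/s.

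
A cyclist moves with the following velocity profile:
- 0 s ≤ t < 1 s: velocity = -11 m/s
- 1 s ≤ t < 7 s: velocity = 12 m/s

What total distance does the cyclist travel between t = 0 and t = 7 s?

Total distance travelled is ∫|v| dt — sum the magnitudes of each area piece.
0–1 s: |-11| × 1 = 11 m
1–7 s: |12| × 6 = 72 m
Total distance = 83 m

83 m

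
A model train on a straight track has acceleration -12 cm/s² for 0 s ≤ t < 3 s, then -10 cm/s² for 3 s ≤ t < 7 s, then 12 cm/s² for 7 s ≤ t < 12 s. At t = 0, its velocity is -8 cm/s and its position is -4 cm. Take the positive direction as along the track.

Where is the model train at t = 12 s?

On each constant-a segment, Δv = aΔt and Δx = v₀Δt + ½aΔt²; chain segment to segment.
0–3 s: v starts -8 cm/s; Δx = -8·3 + ½·-12·3² = -78 cm; v ends -44 cm/s.
3–7 s: v starts -44 cm/s; Δx = -44·4 + ½·-10·4² = -256 cm; v ends -84 cm/s.
7–12 s: v starts -84 cm/s; Δx = -84·5 + ½·12·5² = -270 cm; v ends -24 cm/s.
x(12) = -4 + Σ Δx = -608 cm.

-608 cm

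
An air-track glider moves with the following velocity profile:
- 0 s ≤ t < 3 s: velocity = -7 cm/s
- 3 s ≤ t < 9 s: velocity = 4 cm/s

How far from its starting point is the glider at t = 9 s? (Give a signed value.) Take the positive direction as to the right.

3 cm

Displacement is the signed area under the v-t curve.
0–3 s: -7 × 3 = -21 cm
3–9 s: 4 × 6 = 24 cm
Net displacement = 3 cm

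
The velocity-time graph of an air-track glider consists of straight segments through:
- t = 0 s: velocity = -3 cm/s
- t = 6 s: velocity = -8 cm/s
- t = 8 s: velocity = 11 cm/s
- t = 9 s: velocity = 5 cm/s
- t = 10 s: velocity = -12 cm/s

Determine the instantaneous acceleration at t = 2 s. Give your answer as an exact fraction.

-5/6 cm/s²

Acceleration is the slope of the v-t graph on 0–6 s: (-8 − -3)/(6 − 0) = -5/6 cm/s².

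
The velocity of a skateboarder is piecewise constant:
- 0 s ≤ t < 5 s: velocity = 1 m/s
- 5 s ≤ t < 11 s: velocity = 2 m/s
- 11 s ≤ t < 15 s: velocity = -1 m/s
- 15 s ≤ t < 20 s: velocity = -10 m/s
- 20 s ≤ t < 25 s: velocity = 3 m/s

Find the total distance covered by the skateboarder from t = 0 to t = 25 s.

86 m

Total distance travelled is ∫|v| dt — sum the magnitudes of each area piece.
0–5 s: |1| × 5 = 5 m
5–11 s: |2| × 6 = 12 m
11–15 s: |-1| × 4 = 4 m
15–20 s: |-10| × 5 = 50 m
20–25 s: |3| × 5 = 15 m
Total distance = 86 m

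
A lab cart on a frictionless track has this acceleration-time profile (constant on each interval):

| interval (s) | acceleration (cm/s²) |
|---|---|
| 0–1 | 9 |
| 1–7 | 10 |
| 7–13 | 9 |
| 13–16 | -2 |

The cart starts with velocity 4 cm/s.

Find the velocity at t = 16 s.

121 cm/s

Δv equals the area under the a-t graph; then v = v₀ + Δv.
0–1 s: 9 × 1 = 9 cm/s
1–7 s: 10 × 6 = 60 cm/s
7–13 s: 9 × 6 = 54 cm/s
13–16 s: -2 × 3 = -6 cm/s
Δv = 117 cm/s, so v(16) = 4 + (117) = 121 cm/s.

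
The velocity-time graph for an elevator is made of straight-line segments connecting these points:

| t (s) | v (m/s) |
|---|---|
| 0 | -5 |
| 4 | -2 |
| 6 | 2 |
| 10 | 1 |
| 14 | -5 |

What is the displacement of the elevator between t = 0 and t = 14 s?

-16 m

Displacement is the signed area under the v-t curve.
0–4 s: ½(-5 + -2)(4) = -14 m
4–6 s: ½(-2 + 2)(2) = 0 m
6–10 s: ½(2 + 1)(4) = 6 m
10–14 s: ½(1 + -5)(4) = -8 m
Net displacement = -16 m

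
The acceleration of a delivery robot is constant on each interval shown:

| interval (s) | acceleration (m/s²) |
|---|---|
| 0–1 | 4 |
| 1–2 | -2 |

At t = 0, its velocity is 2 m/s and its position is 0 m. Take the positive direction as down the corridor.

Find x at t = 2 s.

On each constant-a segment, Δv = aΔt and Δx = v₀Δt + ½aΔt²; chain segment to segment.
0–1 s: v starts 2 m/s; Δx = 2·1 + ½·4·1² = 4 m; v ends 6 m/s.
1–2 s: v starts 6 m/s; Δx = 6·1 + ½·-2·1² = 5 m; v ends 4 m/s.
x(2) = 0 + Σ Δx = 9 m.

9 m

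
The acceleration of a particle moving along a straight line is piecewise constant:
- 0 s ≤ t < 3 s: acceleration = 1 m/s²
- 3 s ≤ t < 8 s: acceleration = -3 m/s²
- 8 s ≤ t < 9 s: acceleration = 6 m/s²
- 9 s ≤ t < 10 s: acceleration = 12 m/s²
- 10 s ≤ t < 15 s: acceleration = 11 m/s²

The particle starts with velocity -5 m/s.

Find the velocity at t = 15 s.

Δv equals the area under the a-t graph; then v = v₀ + Δv.
0–3 s: 1 × 3 = 3 m/s
3–8 s: -3 × 5 = -15 m/s
8–9 s: 6 × 1 = 6 m/s
9–10 s: 12 × 1 = 12 m/s
10–15 s: 11 × 5 = 55 m/s
Δv = 61 m/s, so v(15) = -5 + (61) = 56 m/s.

56 m/s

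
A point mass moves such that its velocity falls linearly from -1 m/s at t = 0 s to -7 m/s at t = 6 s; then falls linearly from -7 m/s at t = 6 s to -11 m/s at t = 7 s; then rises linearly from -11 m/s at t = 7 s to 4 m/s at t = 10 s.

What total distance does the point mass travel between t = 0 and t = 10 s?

Total distance travelled is ∫|v| dt — sum the magnitudes of each area piece.
0–6 s: |½(-1 + -7)(6)| = 24 m
6–7 s: |½(-7 + -11)(1)| = 9 m
7–10 s: v = 0 at t = 9.2 s; triangle areas 12.1 + 1.6 = 13.7 m
Total distance = 46.7 m

46.7 m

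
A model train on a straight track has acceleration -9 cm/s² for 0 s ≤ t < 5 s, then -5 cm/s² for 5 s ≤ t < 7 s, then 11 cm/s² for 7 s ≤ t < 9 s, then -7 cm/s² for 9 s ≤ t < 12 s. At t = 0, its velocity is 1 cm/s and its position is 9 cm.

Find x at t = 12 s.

On each constant-a segment, Δv = aΔt and Δx = v₀Δt + ½aΔt²; chain segment to segment.
0–5 s: v starts 1 cm/s; Δx = 1·5 + ½·-9·5² = -107.5 cm; v ends -44 cm/s.
5–7 s: v starts -44 cm/s; Δx = -44·2 + ½·-5·2² = -98 cm; v ends -54 cm/s.
7–9 s: v starts -54 cm/s; Δx = -54·2 + ½·11·2² = -86 cm; v ends -32 cm/s.
9–12 s: v starts -32 cm/s; Δx = -32·3 + ½·-7·3² = -127.5 cm; v ends -53 cm/s.
x(12) = 9 + Σ Δx = -410 cm.

-410 cm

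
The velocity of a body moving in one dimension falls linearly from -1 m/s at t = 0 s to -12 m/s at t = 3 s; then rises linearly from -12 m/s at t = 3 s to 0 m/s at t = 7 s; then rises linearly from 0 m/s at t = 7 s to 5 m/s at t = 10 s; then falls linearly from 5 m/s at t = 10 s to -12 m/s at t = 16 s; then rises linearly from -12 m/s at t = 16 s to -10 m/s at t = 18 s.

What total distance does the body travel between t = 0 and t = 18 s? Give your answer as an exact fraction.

Distance (not displacement) is the total path length: add the absolute areas under v-t.
0–3 s: |½(-1 + -12)(3)| = 19.5 m
3–7 s: |½(-12 + 0)(4)| = 24 m
7–10 s: |½(0 + 5)(3)| = 7.5 m
10–16 s: v = 0 at t = 200/17 s; triangle areas 75/17 + 432/17 = 507/17 m
16–18 s: |½(-12 + -10)(2)| = 22 m
Total distance = 1748/17 m

1748/17 m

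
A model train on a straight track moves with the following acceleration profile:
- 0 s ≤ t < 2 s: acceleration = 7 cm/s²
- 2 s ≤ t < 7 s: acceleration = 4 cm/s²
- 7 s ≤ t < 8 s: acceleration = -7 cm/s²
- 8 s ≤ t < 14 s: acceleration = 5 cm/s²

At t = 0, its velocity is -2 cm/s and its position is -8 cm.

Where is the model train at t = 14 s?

380.5 cm

On each constant-a segment, Δv = aΔt and Δx = v₀Δt + ½aΔt²; chain segment to segment.
0–2 s: v starts -2 cm/s; Δx = -2·2 + ½·7·2² = 10 cm; v ends 12 cm/s.
2–7 s: v starts 12 cm/s; Δx = 12·5 + ½·4·5² = 110 cm; v ends 32 cm/s.
7–8 s: v starts 32 cm/s; Δx = 32·1 + ½·-7·1² = 28.5 cm; v ends 25 cm/s.
8–14 s: v starts 25 cm/s; Δx = 25·6 + ½·5·6² = 240 cm; v ends 55 cm/s.
x(14) = -8 + Σ Δx = 380.5 cm.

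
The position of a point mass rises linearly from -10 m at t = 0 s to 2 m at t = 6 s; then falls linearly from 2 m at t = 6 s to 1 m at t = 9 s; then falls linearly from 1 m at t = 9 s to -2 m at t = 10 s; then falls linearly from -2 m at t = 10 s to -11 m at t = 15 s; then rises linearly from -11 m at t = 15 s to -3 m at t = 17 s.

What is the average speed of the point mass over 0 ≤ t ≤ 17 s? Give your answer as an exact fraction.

Average speed = (total path length)/(elapsed time); on a piecewise-linear x-t graph the path length is Σ|Δx|.
0–6 s: |Δx| = |2 − -10| = 12 m
6–9 s: |Δx| = |1 − 2| = 1 m
9–10 s: |Δx| = |-2 − 1| = 3 m
10–15 s: |Δx| = |-11 − -2| = 9 m
15–17 s: |Δx| = |-3 − -11| = 8 m
Total path = 33 m; average speed = 33/17 = 33/17 m/s.

33/17 m/s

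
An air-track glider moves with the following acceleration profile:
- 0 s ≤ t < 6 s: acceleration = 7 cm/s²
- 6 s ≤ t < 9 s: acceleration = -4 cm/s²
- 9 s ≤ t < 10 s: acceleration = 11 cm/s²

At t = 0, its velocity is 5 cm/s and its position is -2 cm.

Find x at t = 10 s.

On each constant-a segment, Δv = aΔt and Δx = v₀Δt + ½aΔt²; chain segment to segment.
0–6 s: v starts 5 cm/s; Δx = 5·6 + ½·7·6² = 156 cm; v ends 47 cm/s.
6–9 s: v starts 47 cm/s; Δx = 47·3 + ½·-4·3² = 123 cm; v ends 35 cm/s.
9–10 s: v starts 35 cm/s; Δx = 35·1 + ½·11·1² = 40.5 cm; v ends 46 cm/s.
x(10) = -2 + Σ Δx = 317.5 cm.

317.5 cm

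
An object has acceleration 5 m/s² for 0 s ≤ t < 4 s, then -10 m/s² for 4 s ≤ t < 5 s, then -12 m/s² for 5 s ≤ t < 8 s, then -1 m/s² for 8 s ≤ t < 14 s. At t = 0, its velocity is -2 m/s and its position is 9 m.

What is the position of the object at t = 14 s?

On each constant-a segment, Δv = aΔt and Δx = v₀Δt + ½aΔt²; chain segment to segment.
0–4 s: v starts -2 m/s; Δx = -2·4 + ½·5·4² = 32 m; v ends 18 m/s.
4–5 s: v starts 18 m/s; Δx = 18·1 + ½·-10·1² = 13 m; v ends 8 m/s.
5–8 s: v starts 8 m/s; Δx = 8·3 + ½·-12·3² = -30 m; v ends -28 m/s.
8–14 s: v starts -28 m/s; Δx = -28·6 + ½·-1·6² = -186 m; v ends -34 m/s.
x(14) = 9 + Σ Δx = -162 m.

-162 m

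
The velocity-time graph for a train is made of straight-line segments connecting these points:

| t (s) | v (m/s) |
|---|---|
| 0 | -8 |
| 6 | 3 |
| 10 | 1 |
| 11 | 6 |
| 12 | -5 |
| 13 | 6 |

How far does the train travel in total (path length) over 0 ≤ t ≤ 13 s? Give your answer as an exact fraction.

Total distance travelled is ∫|v| dt — sum the magnitudes of each area piece.
0–6 s: v = 0 at t = 48/11 s; triangle areas 192/11 + 27/11 = 219/11 m
6–10 s: |½(3 + 1)(4)| = 8 m
10–11 s: |½(1 + 6)(1)| = 3.5 m
11–12 s: v = 0 at t = 127/11 s; triangle areas 18/11 + 25/22 = 61/22 m
12–13 s: v = 0 at t = 137/11 s; triangle areas 25/22 + 18/11 = 61/22 m
Total distance = 813/22 m

813/22 m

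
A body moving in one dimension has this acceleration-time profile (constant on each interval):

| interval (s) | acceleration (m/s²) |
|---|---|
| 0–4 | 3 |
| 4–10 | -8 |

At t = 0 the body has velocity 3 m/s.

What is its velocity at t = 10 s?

Δv equals the area under the a-t graph; then v = v₀ + Δv.
0–4 s: 3 × 4 = 12 m/s
4–10 s: -8 × 6 = -48 m/s
Δv = -36 m/s, so v(10) = 3 + (-36) = -33 m/s.

-33 m/s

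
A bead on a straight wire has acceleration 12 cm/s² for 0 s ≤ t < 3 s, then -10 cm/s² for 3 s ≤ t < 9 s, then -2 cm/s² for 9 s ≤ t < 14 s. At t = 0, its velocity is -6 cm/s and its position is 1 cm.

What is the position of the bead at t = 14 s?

-138 cm

On each constant-a segment, Δv = aΔt and Δx = v₀Δt + ½aΔt²; chain segment to segment.
0–3 s: v starts -6 cm/s; Δx = -6·3 + ½·12·3² = 36 cm; v ends 30 cm/s.
3–9 s: v starts 30 cm/s; Δx = 30·6 + ½·-10·6² = 0 cm; v ends -30 cm/s.
9–14 s: v starts -30 cm/s; Δx = -30·5 + ½·-2·5² = -175 cm; v ends -40 cm/s.
x(14) = 1 + Σ Δx = -138 cm.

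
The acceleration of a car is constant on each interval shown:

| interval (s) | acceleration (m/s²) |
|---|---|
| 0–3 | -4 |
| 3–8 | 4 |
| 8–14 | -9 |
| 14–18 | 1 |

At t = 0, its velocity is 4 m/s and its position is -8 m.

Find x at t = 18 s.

-254 m

On each constant-a segment, Δv = aΔt and Δx = v₀Δt + ½aΔt²; chain segment to segment.
0–3 s: v starts 4 m/s; Δx = 4·3 + ½·-4·3² = -6 m; v ends -8 m/s.
3–8 s: v starts -8 m/s; Δx = -8·5 + ½·4·5² = 10 m; v ends 12 m/s.
8–14 s: v starts 12 m/s; Δx = 12·6 + ½·-9·6² = -90 m; v ends -42 m/s.
14–18 s: v starts -42 m/s; Δx = -42·4 + ½·1·4² = -160 m; v ends -38 m/s.
x(18) = -8 + Σ Δx = -254 m.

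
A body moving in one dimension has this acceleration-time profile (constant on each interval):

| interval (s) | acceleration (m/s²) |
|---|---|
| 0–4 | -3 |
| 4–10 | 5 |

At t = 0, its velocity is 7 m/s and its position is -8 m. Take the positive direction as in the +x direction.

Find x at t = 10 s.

56 m

On each constant-a segment, Δv = aΔt and Δx = v₀Δt + ½aΔt²; chain segment to segment.
0–4 s: v starts 7 m/s; Δx = 7·4 + ½·-3·4² = 4 m; v ends -5 m/s.
4–10 s: v starts -5 m/s; Δx = -5·6 + ½·5·6² = 60 m; v ends 25 m/s.
x(10) = -8 + Σ Δx = 56 m.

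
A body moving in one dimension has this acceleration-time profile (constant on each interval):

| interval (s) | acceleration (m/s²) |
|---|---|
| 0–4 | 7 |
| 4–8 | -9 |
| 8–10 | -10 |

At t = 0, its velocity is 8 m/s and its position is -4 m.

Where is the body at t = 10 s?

On each constant-a segment, Δv = aΔt and Δx = v₀Δt + ½aΔt²; chain segment to segment.
0–4 s: v starts 8 m/s; Δx = 8·4 + ½·7·4² = 88 m; v ends 36 m/s.
4–8 s: v starts 36 m/s; Δx = 36·4 + ½·-9·4² = 72 m; v ends 0 m/s.
8–10 s: v starts 0 m/s; Δx = 0·2 + ½·-10·2² = -20 m; v ends -20 m/s.
x(10) = -4 + Σ Δx = 136 m.

136 m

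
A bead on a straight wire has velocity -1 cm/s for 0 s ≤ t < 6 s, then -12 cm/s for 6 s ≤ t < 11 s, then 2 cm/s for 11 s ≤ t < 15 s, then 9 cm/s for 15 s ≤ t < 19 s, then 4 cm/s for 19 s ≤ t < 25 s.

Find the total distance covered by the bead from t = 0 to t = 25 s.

Total distance travelled is ∫|v| dt — sum the magnitudes of each area piece.
0–6 s: |-1| × 6 = 6 cm
6–11 s: |-12| × 5 = 60 cm
11–15 s: |2| × 4 = 8 cm
15–19 s: |9| × 4 = 36 cm
19–25 s: |4| × 6 = 24 cm
Total distance = 134 cm

134 cm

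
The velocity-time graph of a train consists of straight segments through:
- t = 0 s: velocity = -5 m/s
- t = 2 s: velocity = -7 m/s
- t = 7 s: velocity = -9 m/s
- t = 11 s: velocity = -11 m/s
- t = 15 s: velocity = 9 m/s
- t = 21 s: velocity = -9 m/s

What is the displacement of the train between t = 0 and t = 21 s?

-96 m

Net displacement equals the area under the velocity-time graph (areas below the axis count negative).
0–2 s: ½(-5 + -7)(2) = -12 m
2–7 s: ½(-7 + -9)(5) = -40 m
7–11 s: ½(-9 + -11)(4) = -40 m
11–15 s: ½(-11 + 9)(4) = -4 m
15–21 s: ½(9 + -9)(6) = 0 m
Net displacement = -96 m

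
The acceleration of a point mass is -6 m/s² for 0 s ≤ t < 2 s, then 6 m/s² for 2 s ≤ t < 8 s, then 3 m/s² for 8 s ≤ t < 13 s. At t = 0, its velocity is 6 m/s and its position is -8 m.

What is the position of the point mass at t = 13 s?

On each constant-a segment, Δv = aΔt and Δx = v₀Δt + ½aΔt²; chain segment to segment.
0–2 s: v starts 6 m/s; Δx = 6·2 + ½·-6·2² = 0 m; v ends -6 m/s.
2–8 s: v starts -6 m/s; Δx = -6·6 + ½·6·6² = 72 m; v ends 30 m/s.
8–13 s: v starts 30 m/s; Δx = 30·5 + ½·3·5² = 187.5 m; v ends 45 m/s.
x(13) = -8 + Σ Δx = 251.5 m.

251.5 m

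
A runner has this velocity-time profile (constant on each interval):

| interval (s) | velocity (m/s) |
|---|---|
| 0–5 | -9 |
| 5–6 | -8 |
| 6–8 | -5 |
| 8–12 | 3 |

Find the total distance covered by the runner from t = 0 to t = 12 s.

Distance (not displacement) is the total path length: add the absolute areas under v-t.
0–5 s: |-9| × 5 = 45 m
5–6 s: |-8| × 1 = 8 m
6–8 s: |-5| × 2 = 10 m
8–12 s: |3| × 4 = 12 m
Total distance = 75 m

75 m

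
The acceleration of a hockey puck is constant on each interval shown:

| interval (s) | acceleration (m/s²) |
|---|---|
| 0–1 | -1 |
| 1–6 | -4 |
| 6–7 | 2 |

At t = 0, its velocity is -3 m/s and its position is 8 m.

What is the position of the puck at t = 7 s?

On each constant-a segment, Δv = aΔt and Δx = v₀Δt + ½aΔt²; chain segment to segment.
0–1 s: v starts -3 m/s; Δx = -3·1 + ½·-1·1² = -3.5 m; v ends -4 m/s.
1–6 s: v starts -4 m/s; Δx = -4·5 + ½·-4·5² = -70 m; v ends -24 m/s.
6–7 s: v starts -24 m/s; Δx = -24·1 + ½·2·1² = -23 m; v ends -22 m/s.
x(7) = 8 + Σ Δx = -88.5 m.

-88.5 m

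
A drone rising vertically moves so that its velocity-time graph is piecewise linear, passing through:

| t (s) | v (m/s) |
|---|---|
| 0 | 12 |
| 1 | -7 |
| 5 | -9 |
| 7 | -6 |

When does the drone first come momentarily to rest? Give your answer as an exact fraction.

t = 12/19 s

v changes sign on 0–1 s (from 12 to -7); the graph is linear there, so v = 0 at t = 0 + (-12)·(1 − 0)/(-7 − 12) = 12/19 s.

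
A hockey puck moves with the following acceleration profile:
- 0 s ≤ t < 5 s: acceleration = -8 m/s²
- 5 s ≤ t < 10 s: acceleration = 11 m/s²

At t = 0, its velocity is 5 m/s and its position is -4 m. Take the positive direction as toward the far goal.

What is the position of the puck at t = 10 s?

-116.5 m

On each constant-a segment, Δv = aΔt and Δx = v₀Δt + ½aΔt²; chain segment to segment.
0–5 s: v starts 5 m/s; Δx = 5·5 + ½·-8·5² = -75 m; v ends -35 m/s.
5–10 s: v starts -35 m/s; Δx = -35·5 + ½·11·5² = -37.5 m; v ends 20 m/s.
x(10) = -4 + Σ Δx = -116.5 m.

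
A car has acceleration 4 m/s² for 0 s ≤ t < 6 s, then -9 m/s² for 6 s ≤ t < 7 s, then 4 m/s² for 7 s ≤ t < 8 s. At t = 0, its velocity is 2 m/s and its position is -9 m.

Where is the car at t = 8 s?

115.5 m

On each constant-a segment, Δv = aΔt and Δx = v₀Δt + ½aΔt²; chain segment to segment.
0–6 s: v starts 2 m/s; Δx = 2·6 + ½·4·6² = 84 m; v ends 26 m/s.
6–7 s: v starts 26 m/s; Δx = 26·1 + ½·-9·1² = 21.5 m; v ends 17 m/s.
7–8 s: v starts 17 m/s; Δx = 17·1 + ½·4·1² = 19 m; v ends 21 m/s.
x(8) = -9 + Σ Δx = 115.5 m.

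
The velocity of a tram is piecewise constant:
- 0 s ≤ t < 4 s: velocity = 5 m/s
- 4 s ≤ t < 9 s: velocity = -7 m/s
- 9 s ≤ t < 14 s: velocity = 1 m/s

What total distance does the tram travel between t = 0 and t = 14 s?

Total distance travelled is ∫|v| dt — sum the magnitudes of each area piece.
0–4 s: |5| × 4 = 20 m
4–9 s: |-7| × 5 = 35 m
9–14 s: |1| × 5 = 5 m
Total distance = 60 m

60 m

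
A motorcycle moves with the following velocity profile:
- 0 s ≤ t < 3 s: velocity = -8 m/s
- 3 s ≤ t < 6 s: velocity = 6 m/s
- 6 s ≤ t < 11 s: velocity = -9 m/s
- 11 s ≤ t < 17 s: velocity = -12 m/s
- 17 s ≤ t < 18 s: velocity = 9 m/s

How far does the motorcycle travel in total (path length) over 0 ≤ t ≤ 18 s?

Distance (not displacement) is the total path length: add the absolute areas under v-t.
0–3 s: |-8| × 3 = 24 m
3–6 s: |6| × 3 = 18 m
6–11 s: |-9| × 5 = 45 m
11–17 s: |-12| × 6 = 72 m
17–18 s: |9| × 1 = 9 m
Total distance = 168 m

168 m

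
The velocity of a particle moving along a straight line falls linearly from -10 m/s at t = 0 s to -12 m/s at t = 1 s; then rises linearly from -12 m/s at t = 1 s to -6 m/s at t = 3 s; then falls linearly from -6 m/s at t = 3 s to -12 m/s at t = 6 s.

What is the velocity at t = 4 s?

On 3–6 s the graph is linear from -6 to -12 m/s: v(4) = -6 + (-12 − -6)·(4 − 3)/(6 − 3) = -8 m/s.

-8 m/s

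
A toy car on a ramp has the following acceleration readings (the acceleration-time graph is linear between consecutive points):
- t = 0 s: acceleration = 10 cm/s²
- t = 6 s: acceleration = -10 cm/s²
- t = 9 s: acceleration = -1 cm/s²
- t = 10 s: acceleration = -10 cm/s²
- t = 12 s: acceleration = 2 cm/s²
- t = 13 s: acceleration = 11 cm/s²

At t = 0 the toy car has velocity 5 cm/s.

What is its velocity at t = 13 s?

-18.5 cm/s

Δv equals the area under the a-t graph; then v = v₀ + Δv.
0–6 s: ½(10 + -10)(6) = 0 cm/s
6–9 s: ½(-10 + -1)(3) = -16.5 cm/s
9–10 s: ½(-1 + -10)(1) = -5.5 cm/s
10–12 s: ½(-10 + 2)(2) = -8 cm/s
12–13 s: ½(2 + 11)(1) = 6.5 cm/s
Δv = -23.5 cm/s, so v(13) = 5 + (-23.5) = -18.5 cm/s.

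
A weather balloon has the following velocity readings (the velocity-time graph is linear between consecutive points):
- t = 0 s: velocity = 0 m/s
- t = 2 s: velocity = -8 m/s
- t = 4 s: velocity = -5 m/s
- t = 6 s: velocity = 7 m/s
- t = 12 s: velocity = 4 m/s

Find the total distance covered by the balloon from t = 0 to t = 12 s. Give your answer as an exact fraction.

Distance (not displacement) is the total path length: add the absolute areas under v-t.
0–2 s: |½(0 + -8)(2)| = 8 m
2–4 s: |½(-8 + -5)(2)| = 13 m
4–6 s: v = 0 at t = 29/6 s; triangle areas 25/12 + 49/12 = 37/6 m
6–12 s: |½(7 + 4)(6)| = 33 m
Total distance = 361/6 m

361/6 m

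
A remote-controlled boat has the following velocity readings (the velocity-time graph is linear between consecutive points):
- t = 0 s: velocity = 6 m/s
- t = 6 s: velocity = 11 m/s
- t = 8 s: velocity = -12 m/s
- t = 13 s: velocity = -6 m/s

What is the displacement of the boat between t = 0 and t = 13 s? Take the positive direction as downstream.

5 m

Displacement is the signed area under the v-t curve.
0–6 s: ½(6 + 11)(6) = 51 m
6–8 s: ½(11 + -12)(2) = -1 m
8–13 s: ½(-12 + -6)(5) = -45 m
Net displacement = 5 m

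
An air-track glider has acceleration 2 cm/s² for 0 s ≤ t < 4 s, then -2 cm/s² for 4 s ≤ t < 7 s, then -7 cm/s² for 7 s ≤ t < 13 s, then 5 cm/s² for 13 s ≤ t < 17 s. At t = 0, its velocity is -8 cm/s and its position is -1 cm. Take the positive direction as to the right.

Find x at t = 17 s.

On each constant-a segment, Δv = aΔt and Δx = v₀Δt + ½aΔt²; chain segment to segment.
0–4 s: v starts -8 cm/s; Δx = -8·4 + ½·2·4² = -16 cm; v ends 0 cm/s.
4–7 s: v starts 0 cm/s; Δx = 0·3 + ½·-2·3² = -9 cm; v ends -6 cm/s.
7–13 s: v starts -6 cm/s; Δx = -6·6 + ½·-7·6² = -162 cm; v ends -48 cm/s.
13–17 s: v starts -48 cm/s; Δx = -48·4 + ½·5·4² = -152 cm; v ends -28 cm/s.
x(17) = -1 + Σ Δx = -340 cm.

-340 cm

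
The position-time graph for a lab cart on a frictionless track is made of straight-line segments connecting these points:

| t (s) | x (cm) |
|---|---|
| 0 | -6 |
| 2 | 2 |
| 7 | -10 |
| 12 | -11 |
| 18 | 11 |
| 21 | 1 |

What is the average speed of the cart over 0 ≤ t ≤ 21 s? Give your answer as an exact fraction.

Average speed = (total path length)/(elapsed time); on a piecewise-linear x-t graph the path length is Σ|Δx|.
0–2 s: |Δx| = |2 − -6| = 8 cm
2–7 s: |Δx| = |-10 − 2| = 12 cm
7–12 s: |Δx| = |-11 − -10| = 1 cm
12–18 s: |Δx| = |11 − -11| = 22 cm
18–21 s: |Δx| = |1 − 11| = 10 cm
Total path = 53 cm; average speed = 53/21 = 53/21 cm/s.

53/21 cm/s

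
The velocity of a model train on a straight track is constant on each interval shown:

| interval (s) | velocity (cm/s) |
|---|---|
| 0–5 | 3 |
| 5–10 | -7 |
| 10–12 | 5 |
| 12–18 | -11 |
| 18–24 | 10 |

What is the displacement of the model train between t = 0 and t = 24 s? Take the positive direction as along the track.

-16 cm

Net displacement equals the area under the velocity-time graph (areas below the axis count negative).
0–5 s: 3 × 5 = 15 cm
5–10 s: -7 × 5 = -35 cm
10–12 s: 5 × 2 = 10 cm
12–18 s: -11 × 6 = -66 cm
18–24 s: 10 × 6 = 60 cm
Net displacement = -16 cm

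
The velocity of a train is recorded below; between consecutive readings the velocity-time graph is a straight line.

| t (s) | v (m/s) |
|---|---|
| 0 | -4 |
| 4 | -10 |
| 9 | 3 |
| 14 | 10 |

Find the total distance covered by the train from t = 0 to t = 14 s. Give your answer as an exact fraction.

1059/13 m

Total distance travelled is ∫|v| dt — sum the magnitudes of each area piece.
0–4 s: |½(-4 + -10)(4)| = 28 m
4–9 s: v = 0 at t = 102/13 s; triangle areas 250/13 + 45/26 = 545/26 m
9–14 s: |½(3 + 10)(5)| = 32.5 m
Total distance = 1059/13 m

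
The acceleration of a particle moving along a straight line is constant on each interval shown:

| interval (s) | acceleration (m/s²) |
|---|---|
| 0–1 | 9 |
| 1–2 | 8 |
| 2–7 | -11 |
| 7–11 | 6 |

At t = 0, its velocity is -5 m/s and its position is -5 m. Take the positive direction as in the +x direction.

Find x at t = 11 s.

On each constant-a segment, Δv = aΔt and Δx = v₀Δt + ½aΔt²; chain segment to segment.
0–1 s: v starts -5 m/s; Δx = -5·1 + ½·9·1² = -0.5 m; v ends 4 m/s.
1–2 s: v starts 4 m/s; Δx = 4·1 + ½·8·1² = 8 m; v ends 12 m/s.
2–7 s: v starts 12 m/s; Δx = 12·5 + ½·-11·5² = -77.5 m; v ends -43 m/s.
7–11 s: v starts -43 m/s; Δx = -43·4 + ½·6·4² = -124 m; v ends -19 m/s.
x(11) = -5 + Σ Δx = -199 m.

-199 m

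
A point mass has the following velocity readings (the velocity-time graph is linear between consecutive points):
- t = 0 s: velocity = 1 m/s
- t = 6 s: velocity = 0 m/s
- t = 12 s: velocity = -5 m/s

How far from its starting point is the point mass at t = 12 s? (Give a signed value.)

-12 m

Displacement is the signed area under the v-t curve.
0–6 s: ½(1 + 0)(6) = 3 m
6–12 s: ½(0 + -5)(6) = -15 m
Net displacement = -12 m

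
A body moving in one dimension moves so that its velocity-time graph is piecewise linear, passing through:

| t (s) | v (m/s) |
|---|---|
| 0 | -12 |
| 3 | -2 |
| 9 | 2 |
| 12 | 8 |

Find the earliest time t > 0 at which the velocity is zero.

t = 6 s

v changes sign on 3–9 s (from -2 to 2); the graph is linear there, so v = 0 at t = 3 + (2)·(9 − 3)/(2 − -2) = 6 s.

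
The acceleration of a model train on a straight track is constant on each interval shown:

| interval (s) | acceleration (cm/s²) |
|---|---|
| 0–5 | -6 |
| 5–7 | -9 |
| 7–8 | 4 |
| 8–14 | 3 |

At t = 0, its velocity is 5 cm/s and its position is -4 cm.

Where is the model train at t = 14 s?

-343 cm

On each constant-a segment, Δv = aΔt and Δx = v₀Δt + ½aΔt²; chain segment to segment.
0–5 s: v starts 5 cm/s; Δx = 5·5 + ½·-6·5² = -50 cm; v ends -25 cm/s.
5–7 s: v starts -25 cm/s; Δx = -25·2 + ½·-9·2² = -68 cm; v ends -43 cm/s.
7–8 s: v starts -43 cm/s; Δx = -43·1 + ½·4·1² = -41 cm; v ends -39 cm/s.
8–14 s: v starts -39 cm/s; Δx = -39·6 + ½·3·6² = -180 cm; v ends -21 cm/s.
x(14) = -4 + Σ Δx = -343 cm.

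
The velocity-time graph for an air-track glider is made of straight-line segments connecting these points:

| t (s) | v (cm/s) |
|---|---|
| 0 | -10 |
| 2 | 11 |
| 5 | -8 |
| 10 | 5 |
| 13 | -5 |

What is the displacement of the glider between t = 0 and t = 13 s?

Displacement is the signed area under the v-t curve.
0–2 s: ½(-10 + 11)(2) = 1 cm
2–5 s: ½(11 + -8)(3) = 4.5 cm
5–10 s: ½(-8 + 5)(5) = -7.5 cm
10–13 s: ½(5 + -5)(3) = 0 cm
Net displacement = -2 cm

-2 cm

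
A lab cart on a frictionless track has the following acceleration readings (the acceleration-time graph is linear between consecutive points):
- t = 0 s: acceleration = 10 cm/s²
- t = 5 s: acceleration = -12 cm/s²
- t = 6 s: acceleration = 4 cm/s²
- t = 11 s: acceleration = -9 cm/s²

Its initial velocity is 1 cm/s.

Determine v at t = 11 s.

Δv equals the area under the a-t graph; then v = v₀ + Δv.
0–5 s: ½(10 + -12)(5) = -5 cm/s
5–6 s: ½(-12 + 4)(1) = -4 cm/s
6–11 s: ½(4 + -9)(5) = -12.5 cm/s
Δv = -21.5 cm/s, so v(11) = 1 + (-21.5) = -20.5 cm/s.

-20.5 cm/s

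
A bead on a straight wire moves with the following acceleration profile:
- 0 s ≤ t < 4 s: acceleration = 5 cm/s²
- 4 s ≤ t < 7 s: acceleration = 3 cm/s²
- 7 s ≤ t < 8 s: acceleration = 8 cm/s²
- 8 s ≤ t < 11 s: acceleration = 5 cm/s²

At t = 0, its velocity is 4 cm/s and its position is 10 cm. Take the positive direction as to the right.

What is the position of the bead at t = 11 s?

334 cm

On each constant-a segment, Δv = aΔt and Δx = v₀Δt + ½aΔt²; chain segment to segment.
0–4 s: v starts 4 cm/s; Δx = 4·4 + ½·5·4² = 56 cm; v ends 24 cm/s.
4–7 s: v starts 24 cm/s; Δx = 24·3 + ½·3·3² = 85.5 cm; v ends 33 cm/s.
7–8 s: v starts 33 cm/s; Δx = 33·1 + ½·8·1² = 37 cm; v ends 41 cm/s.
8–11 s: v starts 41 cm/s; Δx = 41·3 + ½·5·3² = 145.5 cm; v ends 56 cm/s.
x(11) = 10 + Σ Δx = 334 cm.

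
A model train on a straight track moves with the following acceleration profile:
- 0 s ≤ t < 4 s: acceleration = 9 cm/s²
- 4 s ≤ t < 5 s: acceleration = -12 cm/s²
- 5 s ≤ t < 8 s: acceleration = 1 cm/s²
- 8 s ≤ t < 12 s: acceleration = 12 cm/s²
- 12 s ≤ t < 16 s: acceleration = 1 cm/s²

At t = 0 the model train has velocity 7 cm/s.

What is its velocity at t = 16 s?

86 cm/s

Δv equals the area under the a-t graph; then v = v₀ + Δv.
0–4 s: 9 × 4 = 36 cm/s
4–5 s: -12 × 1 = -12 cm/s
5–8 s: 1 × 3 = 3 cm/s
8–12 s: 12 × 4 = 48 cm/s
12–16 s: 1 × 4 = 4 cm/s
Δv = 79 cm/s, so v(16) = 7 + (79) = 86 cm/s.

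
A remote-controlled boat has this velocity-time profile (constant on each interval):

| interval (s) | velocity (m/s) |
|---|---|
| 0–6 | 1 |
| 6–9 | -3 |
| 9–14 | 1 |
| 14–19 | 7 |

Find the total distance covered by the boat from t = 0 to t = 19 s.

Total distance travelled is ∫|v| dt — sum the magnitudes of each area piece.
0–6 s: |1| × 6 = 6 m
6–9 s: |-3| × 3 = 9 m
9–14 s: |1| × 5 = 5 m
14–19 s: |7| × 5 = 35 m
Total distance = 55 m

55 m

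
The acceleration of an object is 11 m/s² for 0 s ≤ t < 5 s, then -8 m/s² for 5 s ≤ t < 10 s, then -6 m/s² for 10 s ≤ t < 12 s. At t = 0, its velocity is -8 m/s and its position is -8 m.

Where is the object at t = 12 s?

On each constant-a segment, Δv = aΔt and Δx = v₀Δt + ½aΔt²; chain segment to segment.
0–5 s: v starts -8 m/s; Δx = -8·5 + ½·11·5² = 97.5 m; v ends 47 m/s.
5–10 s: v starts 47 m/s; Δx = 47·5 + ½·-8·5² = 135 m; v ends 7 m/s.
10–12 s: v starts 7 m/s; Δx = 7·2 + ½·-6·2² = 2 m; v ends -5 m/s.
x(12) = -8 + Σ Δx = 226.5 m.

226.5 m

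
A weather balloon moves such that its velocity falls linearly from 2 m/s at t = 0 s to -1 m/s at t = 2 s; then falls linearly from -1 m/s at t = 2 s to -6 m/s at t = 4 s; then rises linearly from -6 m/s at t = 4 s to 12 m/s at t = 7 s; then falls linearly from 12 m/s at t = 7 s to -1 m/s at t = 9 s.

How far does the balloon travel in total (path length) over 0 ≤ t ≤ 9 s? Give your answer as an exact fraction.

Distance (not displacement) is the total path length: add the absolute areas under v-t.
0–2 s: v = 0 at t = 4/3 s; triangle areas 4/3 + 1/3 = 5/3 m
2–4 s: |½(-1 + -6)(2)| = 7 m
4–7 s: v = 0 at t = 5 s; triangle areas 3 + 12 = 15 m
7–9 s: v = 0 at t = 115/13 s; triangle areas 144/13 + 1/13 = 145/13 m
Total distance = 1358/39 m

1358/39 m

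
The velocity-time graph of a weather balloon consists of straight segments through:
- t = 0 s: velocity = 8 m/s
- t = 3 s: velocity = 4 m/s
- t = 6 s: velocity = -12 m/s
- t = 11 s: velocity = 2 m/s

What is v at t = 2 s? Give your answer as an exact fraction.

On 0–3 s the graph is linear from 8 to 4 m/s: v(2) = 8 + (4 − 8)·(2 − 0)/(3 − 0) = 16/3 m/s.

16/3 m/s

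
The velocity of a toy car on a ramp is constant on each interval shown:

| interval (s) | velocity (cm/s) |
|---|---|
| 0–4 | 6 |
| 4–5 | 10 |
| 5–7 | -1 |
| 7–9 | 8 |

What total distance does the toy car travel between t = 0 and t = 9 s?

52 cm

Distance (not displacement) is the total path length: add the absolute areas under v-t.
0–4 s: |6| × 4 = 24 cm
4–5 s: |10| × 1 = 10 cm
5–7 s: |-1| × 2 = 2 cm
7–9 s: |8| × 2 = 16 cm
Total distance = 52 cm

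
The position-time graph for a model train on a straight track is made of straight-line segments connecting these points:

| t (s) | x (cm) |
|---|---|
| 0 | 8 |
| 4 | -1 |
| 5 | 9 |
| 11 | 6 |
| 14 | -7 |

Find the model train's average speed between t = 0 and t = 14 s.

Average speed = (total path length)/(elapsed time); on a piecewise-linear x-t graph the path length is Σ|Δx|.
0–4 s: |Δx| = |-1 − 8| = 9 cm
4–5 s: |Δx| = |9 − -1| = 10 cm
5–11 s: |Δx| = |6 − 9| = 3 cm
11–14 s: |Δx| = |-7 − 6| = 13 cm
Total path = 35 cm; average speed = 35/14 = 2.5 cm/s.

2.5 cm/s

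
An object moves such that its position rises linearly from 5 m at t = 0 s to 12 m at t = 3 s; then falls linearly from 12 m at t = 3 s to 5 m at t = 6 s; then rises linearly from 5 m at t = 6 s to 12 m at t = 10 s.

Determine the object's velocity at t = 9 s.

1.75 m/s

Velocity is the slope of the x-t graph on 6–10 s: (12 − 5)/(10 − 6) = 1.75 m/s.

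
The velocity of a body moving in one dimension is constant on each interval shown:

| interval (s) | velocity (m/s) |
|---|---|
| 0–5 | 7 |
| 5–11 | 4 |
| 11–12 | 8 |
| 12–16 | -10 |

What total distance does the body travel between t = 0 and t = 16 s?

107 m

Distance (not displacement) is the total path length: add the absolute areas under v-t.
0–5 s: |7| × 5 = 35 m
5–11 s: |4| × 6 = 24 m
11–12 s: |8| × 1 = 8 m
12–16 s: |-10| × 4 = 40 m
Total distance = 107 m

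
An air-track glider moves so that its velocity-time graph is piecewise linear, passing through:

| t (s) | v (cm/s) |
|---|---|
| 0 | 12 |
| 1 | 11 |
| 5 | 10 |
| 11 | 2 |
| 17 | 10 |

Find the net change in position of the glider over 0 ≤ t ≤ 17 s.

Displacement is the signed area under the v-t curve.
0–1 s: ½(12 + 11)(1) = 11.5 cm
1–5 s: ½(11 + 10)(4) = 42 cm
5–11 s: ½(10 + 2)(6) = 36 cm
11–17 s: ½(2 + 10)(6) = 36 cm
Net displacement = 125.5 cm

125.5 cm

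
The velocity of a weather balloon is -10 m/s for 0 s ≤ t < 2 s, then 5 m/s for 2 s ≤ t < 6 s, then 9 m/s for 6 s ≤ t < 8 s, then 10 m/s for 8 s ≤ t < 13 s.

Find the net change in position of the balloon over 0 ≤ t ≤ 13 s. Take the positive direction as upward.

Net displacement equals the area under the velocity-time graph (areas below the axis count negative).
0–2 s: -10 × 2 = -20 m
2–6 s: 5 × 4 = 20 m
6–8 s: 9 × 2 = 18 m
8–13 s: 10 × 5 = 50 m
Net displacement = 68 m

68 m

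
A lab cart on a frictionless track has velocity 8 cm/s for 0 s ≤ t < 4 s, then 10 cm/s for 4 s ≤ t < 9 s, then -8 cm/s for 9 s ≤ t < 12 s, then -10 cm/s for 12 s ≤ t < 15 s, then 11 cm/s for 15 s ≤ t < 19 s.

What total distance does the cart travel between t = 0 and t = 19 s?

Total distance travelled is ∫|v| dt — sum the magnitudes of each area piece.
0–4 s: |8| × 4 = 32 cm
4–9 s: |10| × 5 = 50 cm
9–12 s: |-8| × 3 = 24 cm
12–15 s: |-10| × 3 = 30 cm
15–19 s: |11| × 4 = 44 cm
Total distance = 180 cm

180 cm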